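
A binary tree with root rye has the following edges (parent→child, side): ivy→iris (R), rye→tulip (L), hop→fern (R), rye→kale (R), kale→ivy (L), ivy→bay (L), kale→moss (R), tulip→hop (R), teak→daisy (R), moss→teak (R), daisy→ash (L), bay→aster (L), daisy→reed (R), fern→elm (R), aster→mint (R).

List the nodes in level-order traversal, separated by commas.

Level-order visits nodes level by level from the root, left to right within each level.
Level 0: rye
Level 1: tulip, kale
Level 2: hop, ivy, moss
Level 3: fern, bay, iris, teak
Level 4: elm, aster, daisy
Level 5: mint, ash, reed

rye, tulip, kale, hop, ivy, moss, fern, bay, iris, teak, elm, aster, daisy, mint, ash, reed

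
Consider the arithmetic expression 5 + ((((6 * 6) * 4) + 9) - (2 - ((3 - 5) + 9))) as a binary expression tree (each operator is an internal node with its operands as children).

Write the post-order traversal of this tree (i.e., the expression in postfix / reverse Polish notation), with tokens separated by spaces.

Post-order on an expression tree gives postfix notation: for each operator, emit left operand, right operand, then the operator.

5 6 6 * 4 * 9 + 2 3 5 - 9 + - - +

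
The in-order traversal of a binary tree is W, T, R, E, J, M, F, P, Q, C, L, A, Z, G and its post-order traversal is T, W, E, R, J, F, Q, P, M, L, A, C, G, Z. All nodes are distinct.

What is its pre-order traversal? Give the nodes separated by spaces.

The last element of post-order is the root; it splits in-order into left and right subtrees.
Root Z: left subtree has 12 nodes {W, T, R, E, J, M, F, P, Q, C, L, A}, right has 1 {G}.
  Root C: left subtree has 9 nodes {W, T, R, E, J, M, F, P, Q}, right has 2 {L, A}.
    Root M: left subtree has 5 nodes {W, T, R, E, J}, right has 3 {F, P, Q}.
      Root J: left subtree has 4 nodes {W, T, R, E}, right has 0 { }.
        Root R: left subtree has 2 nodes {W, T}, right has 1 {E}.
          Root W: left subtree has 0 nodes { }, right has 1 {T}.
      Root P: left subtree has 1 node {F}, right has 1 {Q}.
    Root A: left subtree has 1 node {L}, right has 0 { }.

Z C M J R W T E P F Q A L G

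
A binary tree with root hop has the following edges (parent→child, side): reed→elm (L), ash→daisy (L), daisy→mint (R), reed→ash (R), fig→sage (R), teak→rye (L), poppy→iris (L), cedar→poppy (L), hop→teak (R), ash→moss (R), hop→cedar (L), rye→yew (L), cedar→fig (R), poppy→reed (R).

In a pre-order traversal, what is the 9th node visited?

Pre-order visits the node, then its left subtree, then its right subtree.
Visit hop.
At hop: go left to cedar.
  Visit cedar.
  At cedar: go left to poppy.
    Visit poppy.
    At poppy: go left to iris.
      iris is a leaf — visit iris.
    At poppy: go right to reed.
      Visit reed.
      At reed: go left to elm.
        elm is a leaf — visit elm.
      At reed: go right to ash.
        Visit ash.
        At ash: go left to daisy.
          Visit daisy.
          At daisy: no left child.
          At daisy: go right to mint.
            mint is a leaf — visit mint.
        At ash: go right to moss.
          moss is a leaf — visit moss.
  At cedar: go right to fig.
    Visit fig.
    At fig: no left child.
    At fig: go right to sage.
      sage is a leaf — visit sage.
At hop: go right to teak.
  Visit teak.
  At teak: go left to rye.
    Visit rye.
    At rye: go left to yew.
      yew is a leaf — visit yew.
    At rye: no right child.
  At teak: no right child.
Full pre-order sequence: hop, cedar, poppy, iris, reed, elm, ash, daisy, mint, moss, fig, sage, teak, rye, yew.

mint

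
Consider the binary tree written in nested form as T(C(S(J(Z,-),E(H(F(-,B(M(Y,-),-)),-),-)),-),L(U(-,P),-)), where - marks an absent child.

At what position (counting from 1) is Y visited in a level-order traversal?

Level-order visits nodes level by level from the root, left to right within each level.
Level 0: T
Level 1: C, L
Level 2: S, U
Level 3: J, E, P
Level 4: Z, H
Level 5: F
Level 6: B
Level 7: M
Level 8: Y
Full level-order sequence: T, C, L, S, U, J, E, P, Z, H, F, B, M, Y.

14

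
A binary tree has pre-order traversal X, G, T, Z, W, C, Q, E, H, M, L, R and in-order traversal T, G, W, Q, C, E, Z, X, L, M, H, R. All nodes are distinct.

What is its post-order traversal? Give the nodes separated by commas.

T, Q, E, C, W, Z, G, L, M, R, H, X

The first element of pre-order is the root; it splits in-order into left and right subtrees.
Root X: left subtree has 7 nodes {T, G, W, Q, C, E, Z}, right has 4 {L, M, H, R}.
  Root G: left subtree has 1 node {T}, right has 5 {W, Q, C, E, Z}.
    Root Z: left subtree has 4 nodes {W, Q, C, E}, right has 0 { }.
      Root W: left subtree has 0 nodes { }, right has 3 {Q, C, E}.
        Root C: left subtree has 1 node {Q}, right has 1 {E}.
  Root H: left subtree has 2 nodes {L, M}, right has 1 {R}.
    Root M: left subtree has 1 node {L}, right has 0 { }.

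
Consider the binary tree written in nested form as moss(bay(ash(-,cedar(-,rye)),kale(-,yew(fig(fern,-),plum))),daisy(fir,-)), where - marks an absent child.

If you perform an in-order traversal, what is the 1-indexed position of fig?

7

In-order visits the left subtree, then the node, then the right subtree.
At moss: go left to bay.
  At bay: go left to ash.
    At ash: no left child.
    Visit ash.
    At ash: go right to cedar.
      At cedar: no left child.
      Visit cedar.
      At cedar: go right to rye.
        rye is a leaf — visit rye.
  Visit bay.
  At bay: go right to kale.
    At kale: no left child.
    Visit kale.
    At kale: go right to yew.
      At yew: go left to fig.
        At fig: go left to fern.
          fern is a leaf — visit fern.
        Visit fig.
        At fig: no right child.
      Visit yew.
      At yew: go right to plum.
        plum is a leaf — visit plum.
Visit moss.
At moss: go right to daisy.
  At daisy: go left to fir.
    fir is a leaf — visit fir.
  Visit daisy.
  At daisy: no right child.
Full in-order sequence: ash, cedar, rye, bay, kale, fern, fig, yew, plum, moss, fir, daisy.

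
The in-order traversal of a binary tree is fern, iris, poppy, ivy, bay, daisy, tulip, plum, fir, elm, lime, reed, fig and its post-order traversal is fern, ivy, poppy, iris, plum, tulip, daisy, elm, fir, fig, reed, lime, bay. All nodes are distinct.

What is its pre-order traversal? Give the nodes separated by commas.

bay, iris, fern, poppy, ivy, lime, fir, daisy, tulip, plum, elm, reed, fig

The last element of post-order is the root; it splits in-order into left and right subtrees.
Root bay: left subtree has 4 nodes {fern, iris, poppy, ivy}, right has 8 {daisy, tulip, plum, fir, elm, lime, reed, fig}.
  Root iris: left subtree has 1 node {fern}, right has 2 {poppy, ivy}.
    Root poppy: left subtree has 0 nodes { }, right has 1 {ivy}.
  Root lime: left subtree has 5 nodes {daisy, tulip, plum, fir, elm}, right has 2 {reed, fig}.
    Root fir: left subtree has 3 nodes {daisy, tulip, plum}, right has 1 {elm}.
      Root daisy: left subtree has 0 nodes { }, right has 2 {tulip, plum}.
        Root tulip: left subtree has 0 nodes { }, right has 1 {plum}.
    Root reed: left subtree has 0 nodes { }, right has 1 {fig}.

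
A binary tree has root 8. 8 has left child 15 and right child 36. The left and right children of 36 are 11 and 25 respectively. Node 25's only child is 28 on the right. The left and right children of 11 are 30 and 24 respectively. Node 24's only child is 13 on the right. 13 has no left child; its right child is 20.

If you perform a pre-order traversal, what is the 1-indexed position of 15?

Pre-order visits the node, then its left subtree, then its right subtree.
Visit 8.
At 8: go left to 15.
  15 is a leaf — visit 15.
At 8: go right to 36.
  Visit 36.
  At 36: go left to 11.
    Visit 11.
    At 11: go left to 30.
      30 is a leaf — visit 30.
    At 11: go right to 24.
      Visit 24.
      At 24: no left child.
      At 24: go right to 13.
        Visit 13.
        At 13: no left child.
        At 13: go right to 20.
          20 is a leaf — visit 20.
  At 36: go right to 25.
    Visit 25.
    At 25: no left child.
    At 25: go right to 28.
      28 is a leaf — visit 28.
Full pre-order sequence: 8, 15, 36, 11, 30, 24, 13, 20, 25, 28.

2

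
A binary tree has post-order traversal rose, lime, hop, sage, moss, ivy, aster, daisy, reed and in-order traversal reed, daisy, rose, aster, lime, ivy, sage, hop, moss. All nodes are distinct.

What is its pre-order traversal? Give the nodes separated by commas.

The last element of post-order is the root; it splits in-order into left and right subtrees.
Root reed: left subtree has 0 nodes { }, right has 8 {daisy, rose, aster, lime, ivy, sage, hop, moss}.
  Root daisy: left subtree has 0 nodes { }, right has 7 {rose, aster, lime, ivy, sage, hop, moss}.
    Root aster: left subtree has 1 node {rose}, right has 5 {lime, ivy, sage, hop, moss}.
      Root ivy: left subtree has 1 node {lime}, right has 3 {sage, hop, moss}.
        Root moss: left subtree has 2 nodes {sage, hop}, right has 0 { }.
          Root sage: left subtree has 0 nodes { }, right has 1 {hop}.

reed, daisy, aster, rose, ivy, lime, moss, sage, hop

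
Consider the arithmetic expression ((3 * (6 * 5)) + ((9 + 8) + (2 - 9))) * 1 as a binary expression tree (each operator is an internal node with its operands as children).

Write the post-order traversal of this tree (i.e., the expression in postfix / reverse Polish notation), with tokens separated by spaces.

3 6 5 * * 9 8 + 2 9 - + + 1 *

Post-order on an expression tree gives postfix notation: for each operator, emit left operand, right operand, then the operator.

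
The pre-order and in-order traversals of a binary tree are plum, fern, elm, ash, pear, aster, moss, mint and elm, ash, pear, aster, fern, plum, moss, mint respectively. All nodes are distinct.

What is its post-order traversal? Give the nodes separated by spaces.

aster pear ash elm fern mint moss plum

The first element of pre-order is the root; it splits in-order into left and right subtrees.
Root plum: left subtree has 5 nodes {elm, ash, pear, aster, fern}, right has 2 {moss, mint}.
  Root fern: left subtree has 4 nodes {elm, ash, pear, aster}, right has 0 { }.
    Root elm: left subtree has 0 nodes { }, right has 3 {ash, pear, aster}.
      Root ash: left subtree has 0 nodes { }, right has 2 {pear, aster}.
        Root pear: left subtree has 0 nodes { }, right has 1 {aster}.
  Root moss: left subtree has 0 nodes { }, right has 1 {mint}.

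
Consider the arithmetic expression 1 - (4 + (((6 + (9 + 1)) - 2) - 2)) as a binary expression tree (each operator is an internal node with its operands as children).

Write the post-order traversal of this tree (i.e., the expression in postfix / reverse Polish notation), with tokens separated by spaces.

Post-order on an expression tree gives postfix notation: for each operator, emit left operand, right operand, then the operator.

1 4 6 9 1 + + 2 - 2 - + -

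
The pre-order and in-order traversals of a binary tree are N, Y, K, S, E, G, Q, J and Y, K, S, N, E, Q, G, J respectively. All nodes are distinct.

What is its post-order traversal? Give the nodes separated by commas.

The first element of pre-order is the root; it splits in-order into left and right subtrees.
Root N: left subtree has 3 nodes {Y, K, S}, right has 4 {E, Q, G, J}.
  Root Y: left subtree has 0 nodes { }, right has 2 {K, S}.
    Root K: left subtree has 0 nodes { }, right has 1 {S}.
  Root E: left subtree has 0 nodes { }, right has 3 {Q, G, J}.
    Root G: left subtree has 1 node {Q}, right has 1 {J}.

S, K, Y, Q, J, G, E, N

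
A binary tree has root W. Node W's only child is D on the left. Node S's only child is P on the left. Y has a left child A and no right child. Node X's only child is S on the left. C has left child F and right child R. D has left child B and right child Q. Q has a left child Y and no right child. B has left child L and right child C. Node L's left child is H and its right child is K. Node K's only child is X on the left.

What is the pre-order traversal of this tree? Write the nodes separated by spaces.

W D B L H K X S P C F R Q Y A

Pre-order visits the node, then its left subtree, then its right subtree.
Visit W.
At W: go left to D.
  Visit D.
  At D: go left to B.
    Visit B.
    At B: go left to L.
      Visit L.
      At L: go left to H.
        H is a leaf — visit H.
      At L: go right to K.
        Visit K.
        At K: go left to X.
          Visit X.
          At X: go left to S.
            Visit S.
            At S: go left to P.
              P is a leaf — visit P.
            At S: no right child.
          At X: no right child.
        At K: no right child.
    At B: go right to C.
      Visit C.
      At C: go left to F.
        F is a leaf — visit F.
      At C: go right to R.
        R is a leaf — visit R.
  At D: go right to Q.
    Visit Q.
    At Q: go left to Y.
      Visit Y.
      At Y: go left to A.
        A is a leaf — visit A.
      At Y: no right child.
    At Q: no right child.
At W: no right child.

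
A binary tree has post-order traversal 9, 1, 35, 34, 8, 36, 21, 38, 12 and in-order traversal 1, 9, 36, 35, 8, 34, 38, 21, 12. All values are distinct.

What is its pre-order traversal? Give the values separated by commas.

The last element of post-order is the root; it splits in-order into left and right subtrees.
Root 12: left subtree has 8 nodes {1, 9, 36, 35, 8, 34, 38, 21}, right has 0 { }.
  Root 38: left subtree has 6 nodes {1, 9, 36, 35, 8, 34}, right has 1 {21}.
    Root 36: left subtree has 2 nodes {1, 9}, right has 3 {35, 8, 34}.
      Root 1: left subtree has 0 nodes { }, right has 1 {9}.
      Root 8: left subtree has 1 node {35}, right has 1 {34}.

12, 38, 36, 1, 9, 8, 35, 34, 21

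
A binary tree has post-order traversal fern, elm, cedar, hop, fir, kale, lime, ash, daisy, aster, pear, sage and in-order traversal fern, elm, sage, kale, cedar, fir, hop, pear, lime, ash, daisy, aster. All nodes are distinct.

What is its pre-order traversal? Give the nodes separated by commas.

sage, elm, fern, pear, kale, fir, cedar, hop, aster, daisy, ash, lime

The last element of post-order is the root; it splits in-order into left and right subtrees.
Root sage: left subtree has 2 nodes {fern, elm}, right has 9 {kale, cedar, fir, hop, pear, lime, ash, daisy, aster}.
  Root elm: left subtree has 1 node {fern}, right has 0 { }.
  Root pear: left subtree has 4 nodes {kale, cedar, fir, hop}, right has 4 {lime, ash, daisy, aster}.
    Root kale: left subtree has 0 nodes { }, right has 3 {cedar, fir, hop}.
      Root fir: left subtree has 1 node {cedar}, right has 1 {hop}.
    Root aster: left subtree has 3 nodes {lime, ash, daisy}, right has 0 { }.
      Root daisy: left subtree has 2 nodes {lime, ash}, right has 0 { }.
        Root ash: left subtree has 1 node {lime}, right has 0 { }.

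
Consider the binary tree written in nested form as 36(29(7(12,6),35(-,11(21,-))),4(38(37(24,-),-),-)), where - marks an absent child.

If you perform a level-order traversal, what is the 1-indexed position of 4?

Level-order visits nodes level by level from the root, left to right within each level.
Level 0: 36
Level 1: 29, 4
Level 2: 7, 35, 38
Level 3: 12, 6, 11, 37
Level 4: 21, 24
Full level-order sequence: 36, 29, 4, 7, 35, 38, 12, 6, 11, 37, 21, 24.

3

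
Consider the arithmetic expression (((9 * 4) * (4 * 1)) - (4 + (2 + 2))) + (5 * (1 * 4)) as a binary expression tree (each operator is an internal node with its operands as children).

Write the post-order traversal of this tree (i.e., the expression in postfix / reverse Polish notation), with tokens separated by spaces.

9 4 * 4 1 * * 4 2 2 + + - 5 1 4 * * +

Post-order on an expression tree gives postfix notation: for each operator, emit left operand, right operand, then the operator.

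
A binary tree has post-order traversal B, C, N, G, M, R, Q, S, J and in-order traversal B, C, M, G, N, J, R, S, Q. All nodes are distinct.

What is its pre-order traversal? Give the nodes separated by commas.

The last element of post-order is the root; it splits in-order into left and right subtrees.
Root J: left subtree has 5 nodes {B, C, M, G, N}, right has 3 {R, S, Q}.
  Root M: left subtree has 2 nodes {B, C}, right has 2 {G, N}.
    Root C: left subtree has 1 node {B}, right has 0 { }.
    Root G: left subtree has 0 nodes { }, right has 1 {N}.
  Root S: left subtree has 1 node {R}, right has 1 {Q}.

J, M, C, B, G, N, S, R, Q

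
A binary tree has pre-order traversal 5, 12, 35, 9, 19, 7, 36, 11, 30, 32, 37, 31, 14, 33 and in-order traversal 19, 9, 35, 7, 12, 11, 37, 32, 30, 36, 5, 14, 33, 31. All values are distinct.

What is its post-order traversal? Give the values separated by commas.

The first element of pre-order is the root; it splits in-order into left and right subtrees.
Root 5: left subtree has 10 nodes {19, 9, 35, 7, 12, 11, 37, 32, 30, 36}, right has 3 {14, 33, 31}.
  Root 12: left subtree has 4 nodes {19, 9, 35, 7}, right has 5 {11, 37, 32, 30, 36}.
    Root 35: left subtree has 2 nodes {19, 9}, right has 1 {7}.
      Root 9: left subtree has 1 node {19}, right has 0 { }.
    Root 36: left subtree has 4 nodes {11, 37, 32, 30}, right has 0 { }.
      Root 11: left subtree has 0 nodes { }, right has 3 {37, 32, 30}.
        Root 30: left subtree has 2 nodes {37, 32}, right has 0 { }.
          Root 32: left subtree has 1 node {37}, right has 0 { }.
  Root 31: left subtree has 2 nodes {14, 33}, right has 0 { }.
    Root 14: left subtree has 0 nodes { }, right has 1 {33}.

19, 9, 7, 35, 37, 32, 30, 11, 36, 12, 33, 14, 31, 5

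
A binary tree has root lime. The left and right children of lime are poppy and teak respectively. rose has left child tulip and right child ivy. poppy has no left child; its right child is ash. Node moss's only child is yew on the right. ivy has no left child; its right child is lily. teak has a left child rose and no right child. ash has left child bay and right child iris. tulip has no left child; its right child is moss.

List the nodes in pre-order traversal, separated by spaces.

Pre-order visits the node, then its left subtree, then its right subtree.
Visit lime.
At lime: go left to poppy.
  Visit poppy.
  At poppy: no left child.
  At poppy: go right to ash.
    Visit ash.
    At ash: go left to bay.
      bay is a leaf — visit bay.
    At ash: go right to iris.
      iris is a leaf — visit iris.
At lime: go right to teak.
  Visit teak.
  At teak: go left to rose.
    Visit rose.
    At rose: go left to tulip.
      Visit tulip.
      At tulip: no left child.
      At tulip: go right to moss.
        Visit moss.
        At moss: no left child.
        At moss: go right to yew.
          yew is a leaf — visit yew.
    At rose: go right to ivy.
      Visit ivy.
      At ivy: no left child.
      At ivy: go right to lily.
        lily is a leaf — visit lily.
  At teak: no right child.

lime poppy ash bay iris teak rose tulip moss yew ivy lily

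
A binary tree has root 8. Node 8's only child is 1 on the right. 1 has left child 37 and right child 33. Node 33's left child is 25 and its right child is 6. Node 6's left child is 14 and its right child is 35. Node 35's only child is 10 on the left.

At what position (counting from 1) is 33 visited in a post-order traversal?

7

Post-order visits the left subtree, then the right subtree, then the node.
At 8: no left child.
At 8: go right to 1.
  At 1: go left to 37.
    37 is a leaf — visit 37.
  At 1: go right to 33.
    At 33: go left to 25.
      25 is a leaf — visit 25.
    At 33: go right to 6.
      At 6: go left to 14.
        14 is a leaf — visit 14.
      At 6: go right to 35.
        At 35: go left to 10.
          10 is a leaf — visit 10.
        At 35: no right child.
        Visit 35.
      Visit 6.
    Visit 33.
  Visit 1.
Visit 8.
Full post-order sequence: 37, 25, 14, 10, 35, 6, 33, 1, 8.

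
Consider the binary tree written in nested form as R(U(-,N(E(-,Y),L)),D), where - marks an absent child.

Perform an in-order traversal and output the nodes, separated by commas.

U, E, Y, N, L, R, D

In-order visits the left subtree, then the node, then the right subtree.
At R: go left to U.
  At U: no left child.
  Visit U.
  At U: go right to N.
    At N: go left to E.
      At E: no left child.
      Visit E.
      At E: go right to Y.
        Y is a leaf — visit Y.
    Visit N.
    At N: go right to L.
      L is a leaf — visit L.
Visit R.
At R: go right to D.
  D is a leaf — visit D.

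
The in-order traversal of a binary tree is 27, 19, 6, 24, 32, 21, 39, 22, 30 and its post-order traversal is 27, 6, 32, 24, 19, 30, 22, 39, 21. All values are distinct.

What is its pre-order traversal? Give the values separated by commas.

21, 19, 27, 24, 6, 32, 39, 22, 30

The last element of post-order is the root; it splits in-order into left and right subtrees.
Root 21: left subtree has 5 nodes {27, 19, 6, 24, 32}, right has 3 {39, 22, 30}.
  Root 19: left subtree has 1 node {27}, right has 3 {6, 24, 32}.
    Root 24: left subtree has 1 node {6}, right has 1 {32}.
  Root 39: left subtree has 0 nodes { }, right has 2 {22, 30}.
    Root 22: left subtree has 0 nodes { }, right has 1 {30}.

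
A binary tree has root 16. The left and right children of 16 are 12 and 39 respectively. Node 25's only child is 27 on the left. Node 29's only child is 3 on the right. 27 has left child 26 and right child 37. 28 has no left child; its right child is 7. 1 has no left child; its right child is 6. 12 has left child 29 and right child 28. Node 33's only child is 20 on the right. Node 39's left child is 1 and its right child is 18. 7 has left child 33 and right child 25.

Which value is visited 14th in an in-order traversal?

In-order visits the left subtree, then the node, then the right subtree.
At 16: go left to 12.
  At 12: go left to 29.
    At 29: no left child.
    Visit 29.
    At 29: go right to 3.
      3 is a leaf — visit 3.
  Visit 12.
  At 12: go right to 28.
    At 28: no left child.
    Visit 28.
    At 28: go right to 7.
      At 7: go left to 33.
        At 33: no left child.
        Visit 33.
        At 33: go right to 20.
          20 is a leaf — visit 20.
      Visit 7.
      At 7: go right to 25.
        At 25: go left to 27.
          At 27: go left to 26.
            26 is a leaf — visit 26.
          Visit 27.
          At 27: go right to 37.
            37 is a leaf — visit 37.
        Visit 25.
        At 25: no right child.
Visit 16.
At 16: go right to 39.
  At 39: go left to 1.
    At 1: no left child.
    Visit 1.
    At 1: go right to 6.
      6 is a leaf — visit 6.
  Visit 39.
  At 39: go right to 18.
    18 is a leaf — visit 18.
Full in-order sequence: 29, 3, 12, 28, 33, 20, 7, 26, 27, 37, 25, 16, 1, 6, 39, 18.

6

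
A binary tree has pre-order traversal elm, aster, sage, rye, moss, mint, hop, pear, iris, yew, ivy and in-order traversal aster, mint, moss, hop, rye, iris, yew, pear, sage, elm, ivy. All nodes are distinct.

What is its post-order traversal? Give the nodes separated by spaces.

The first element of pre-order is the root; it splits in-order into left and right subtrees.
Root elm: left subtree has 9 nodes {aster, mint, moss, hop, rye, iris, yew, pear, sage}, right has 1 {ivy}.
  Root aster: left subtree has 0 nodes { }, right has 8 {mint, moss, hop, rye, iris, yew, pear, sage}.
    Root sage: left subtree has 7 nodes {mint, moss, hop, rye, iris, yew, pear}, right has 0 { }.
      Root rye: left subtree has 3 nodes {mint, moss, hop}, right has 3 {iris, yew, pear}.
        Root moss: left subtree has 1 node {mint}, right has 1 {hop}.
        Root pear: left subtree has 2 nodes {iris, yew}, right has 0 { }.
          Root iris: left subtree has 0 nodes { }, right has 1 {yew}.

mint hop moss yew iris pear rye sage aster ivy elm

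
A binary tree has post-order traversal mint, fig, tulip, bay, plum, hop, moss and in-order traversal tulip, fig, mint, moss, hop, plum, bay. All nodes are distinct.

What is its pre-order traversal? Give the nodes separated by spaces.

moss tulip fig mint hop plum bay

The last element of post-order is the root; it splits in-order into left and right subtrees.
Root moss: left subtree has 3 nodes {tulip, fig, mint}, right has 3 {hop, plum, bay}.
  Root tulip: left subtree has 0 nodes { }, right has 2 {fig, mint}.
    Root fig: left subtree has 0 nodes { }, right has 1 {mint}.
  Root hop: left subtree has 0 nodes { }, right has 2 {plum, bay}.
    Root plum: left subtree has 0 nodes { }, right has 1 {bay}.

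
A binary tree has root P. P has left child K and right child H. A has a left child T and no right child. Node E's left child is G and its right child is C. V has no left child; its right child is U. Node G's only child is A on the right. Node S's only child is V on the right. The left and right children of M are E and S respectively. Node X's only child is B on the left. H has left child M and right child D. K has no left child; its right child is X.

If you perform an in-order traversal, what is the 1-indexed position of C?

In-order visits the left subtree, then the node, then the right subtree.
At P: go left to K.
  At K: no left child.
  Visit K.
  At K: go right to X.
    At X: go left to B.
      B is a leaf — visit B.
    Visit X.
    At X: no right child.
Visit P.
At P: go right to H.
  At H: go left to M.
    At M: go left to E.
      At E: go left to G.
        At G: no left child.
        Visit G.
        At G: go right to A.
          At A: go left to T.
            T is a leaf — visit T.
          Visit A.
          At A: no right child.
      Visit E.
      At E: go right to C.
        C is a leaf — visit C.
    Visit M.
    At M: go right to S.
      At S: no left child.
      Visit S.
      At S: go right to V.
        At V: no left child.
        Visit V.
        At V: go right to U.
          U is a leaf — visit U.
  Visit H.
  At H: go right to D.
    D is a leaf — visit D.
Full in-order sequence: K, B, X, P, G, T, A, E, C, M, S, V, U, H, D.

9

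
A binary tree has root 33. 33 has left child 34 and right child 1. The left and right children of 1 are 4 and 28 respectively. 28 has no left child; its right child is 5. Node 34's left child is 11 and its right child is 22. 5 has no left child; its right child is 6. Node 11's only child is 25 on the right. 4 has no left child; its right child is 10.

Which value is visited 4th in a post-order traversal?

Post-order visits the left subtree, then the right subtree, then the node.
At 33: go left to 34.
  At 34: go left to 11.
    At 11: no left child.
    At 11: go right to 25.
      25 is a leaf — visit 25.
    Visit 11.
  At 34: go right to 22.
    22 is a leaf — visit 22.
  Visit 34.
At 33: go right to 1.
  At 1: go left to 4.
    At 4: no left child.
    At 4: go right to 10.
      10 is a leaf — visit 10.
    Visit 4.
  At 1: go right to 28.
    At 28: no left child.
    At 28: go right to 5.
      At 5: no left child.
      At 5: go right to 6.
        6 is a leaf — visit 6.
      Visit 5.
    Visit 28.
  Visit 1.
Visit 33.
Full post-order sequence: 25, 11, 22, 34, 10, 4, 6, 5, 28, 1, 33.

34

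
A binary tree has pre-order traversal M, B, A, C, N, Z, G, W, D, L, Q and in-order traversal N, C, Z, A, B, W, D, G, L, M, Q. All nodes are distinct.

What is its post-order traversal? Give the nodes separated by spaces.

N Z C A D W L G B Q M

The first element of pre-order is the root; it splits in-order into left and right subtrees.
Root M: left subtree has 9 nodes {N, C, Z, A, B, W, D, G, L}, right has 1 {Q}.
  Root B: left subtree has 4 nodes {N, C, Z, A}, right has 4 {W, D, G, L}.
    Root A: left subtree has 3 nodes {N, C, Z}, right has 0 { }.
      Root C: left subtree has 1 node {N}, right has 1 {Z}.
    Root G: left subtree has 2 nodes {W, D}, right has 1 {L}.
      Root W: left subtree has 0 nodes { }, right has 1 {D}.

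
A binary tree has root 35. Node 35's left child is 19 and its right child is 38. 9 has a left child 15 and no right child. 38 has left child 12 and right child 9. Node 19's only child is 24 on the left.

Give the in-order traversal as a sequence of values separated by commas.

24, 19, 35, 12, 38, 15, 9

In-order visits the left subtree, then the node, then the right subtree.
At 35: go left to 19.
  At 19: go left to 24.
    24 is a leaf — visit 24.
  Visit 19.
  At 19: no right child.
Visit 35.
At 35: go right to 38.
  At 38: go left to 12.
    12 is a leaf — visit 12.
  Visit 38.
  At 38: go right to 9.
    At 9: go left to 15.
      15 is a leaf — visit 15.
    Visit 9.
    At 9: no right child.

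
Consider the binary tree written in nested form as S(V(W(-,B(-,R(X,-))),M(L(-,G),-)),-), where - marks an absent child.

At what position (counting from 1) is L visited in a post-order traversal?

Post-order visits the left subtree, then the right subtree, then the node.
At S: go left to V.
  At V: go left to W.
    At W: no left child.
    At W: go right to B.
      At B: no left child.
      At B: go right to R.
        At R: go left to X.
          X is a leaf — visit X.
        At R: no right child.
        Visit R.
      Visit B.
    Visit W.
  At V: go right to M.
    At M: go left to L.
      At L: no left child.
      At L: go right to G.
        G is a leaf — visit G.
      Visit L.
    At M: no right child.
    Visit M.
  Visit V.
At S: no right child.
Visit S.
Full post-order sequence: X, R, B, W, G, L, M, V, S.

6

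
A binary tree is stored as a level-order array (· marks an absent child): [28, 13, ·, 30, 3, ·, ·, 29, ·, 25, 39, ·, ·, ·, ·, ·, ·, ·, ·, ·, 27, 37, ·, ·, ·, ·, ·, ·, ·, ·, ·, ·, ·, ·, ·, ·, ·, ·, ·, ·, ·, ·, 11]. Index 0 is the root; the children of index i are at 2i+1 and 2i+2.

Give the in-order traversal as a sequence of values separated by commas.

In-order visits the left subtree, then the node, then the right subtree.
At 28: go left to 13.
  At 13: go left to 30.
    At 30: go left to 29.
      29 is a leaf — visit 29.
    Visit 30.
    At 30: no right child.
  Visit 13.
  At 13: go right to 3.
    At 3: go left to 25.
      At 25: no left child.
      Visit 25.
      At 25: go right to 27.
        At 27: no left child.
        Visit 27.
        At 27: go right to 11.
          11 is a leaf — visit 11.
    Visit 3.
    At 3: go right to 39.
      At 39: go left to 37.
        37 is a leaf — visit 37.
      Visit 39.
      At 39: no right child.
Visit 28.
At 28: no right child.

29, 30, 13, 25, 27, 11, 3, 37, 39, 28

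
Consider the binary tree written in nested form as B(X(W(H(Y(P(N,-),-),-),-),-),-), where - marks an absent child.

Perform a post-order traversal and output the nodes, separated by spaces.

N P Y H W X B

Post-order visits the left subtree, then the right subtree, then the node.
At B: go left to X.
  At X: go left to W.
    At W: go left to H.
      At H: go left to Y.
        At Y: go left to P.
          At P: go left to N.
            N is a leaf — visit N.
          At P: no right child.
          Visit P.
        At Y: no right child.
        Visit Y.
      At H: no right child.
      Visit H.
    At W: no right child.
    Visit W.
  At X: no right child.
  Visit X.
At B: no right child.
Visit B.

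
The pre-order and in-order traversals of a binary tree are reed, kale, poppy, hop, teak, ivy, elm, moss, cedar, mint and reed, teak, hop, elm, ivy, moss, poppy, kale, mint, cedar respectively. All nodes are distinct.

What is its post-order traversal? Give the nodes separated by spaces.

The first element of pre-order is the root; it splits in-order into left and right subtrees.
Root reed: left subtree has 0 nodes { }, right has 9 {teak, hop, elm, ivy, moss, poppy, kale, mint, cedar}.
  Root kale: left subtree has 6 nodes {teak, hop, elm, ivy, moss, poppy}, right has 2 {mint, cedar}.
    Root poppy: left subtree has 5 nodes {teak, hop, elm, ivy, moss}, right has 0 { }.
      Root hop: left subtree has 1 node {teak}, right has 3 {elm, ivy, moss}.
        Root ivy: left subtree has 1 node {elm}, right has 1 {moss}.
    Root cedar: left subtree has 1 node {mint}, right has 0 { }.

teak elm moss ivy hop poppy mint cedar kale reed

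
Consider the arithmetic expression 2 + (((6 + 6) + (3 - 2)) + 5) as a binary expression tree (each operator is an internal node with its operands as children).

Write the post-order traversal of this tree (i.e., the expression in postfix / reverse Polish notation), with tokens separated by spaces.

Post-order on an expression tree gives postfix notation: for each operator, emit left operand, right operand, then the operator.

2 6 6 + 3 2 - + 5 + +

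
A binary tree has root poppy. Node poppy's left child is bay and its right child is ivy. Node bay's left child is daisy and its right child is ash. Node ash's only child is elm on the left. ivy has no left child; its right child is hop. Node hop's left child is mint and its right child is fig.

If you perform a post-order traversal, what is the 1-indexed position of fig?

Post-order visits the left subtree, then the right subtree, then the node.
At poppy: go left to bay.
  At bay: go left to daisy.
    daisy is a leaf — visit daisy.
  At bay: go right to ash.
    At ash: go left to elm.
      elm is a leaf — visit elm.
    At ash: no right child.
    Visit ash.
  Visit bay.
At poppy: go right to ivy.
  At ivy: no left child.
  At ivy: go right to hop.
    At hop: go left to mint.
      mint is a leaf — visit mint.
    At hop: go right to fig.
      fig is a leaf — visit fig.
    Visit hop.
  Visit ivy.
Visit poppy.
Full post-order sequence: daisy, elm, ash, bay, mint, fig, hop, ivy, poppy.

6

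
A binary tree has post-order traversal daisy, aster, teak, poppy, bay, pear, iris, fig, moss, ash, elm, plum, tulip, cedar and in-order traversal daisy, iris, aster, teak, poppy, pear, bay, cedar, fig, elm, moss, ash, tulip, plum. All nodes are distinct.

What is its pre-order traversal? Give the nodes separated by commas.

cedar, iris, daisy, pear, poppy, teak, aster, bay, tulip, elm, fig, ash, moss, plum

The last element of post-order is the root; it splits in-order into left and right subtrees.
Root cedar: left subtree has 7 nodes {daisy, iris, aster, teak, poppy, pear, bay}, right has 6 {fig, elm, moss, ash, tulip, plum}.
  Root iris: left subtree has 1 node {daisy}, right has 5 {aster, teak, poppy, pear, bay}.
    Root pear: left subtree has 3 nodes {aster, teak, poppy}, right has 1 {bay}.
      Root poppy: left subtree has 2 nodes {aster, teak}, right has 0 { }.
        Root teak: left subtree has 1 node {aster}, right has 0 { }.
  Root tulip: left subtree has 4 nodes {fig, elm, moss, ash}, right has 1 {plum}.
    Root elm: left subtree has 1 node {fig}, right has 2 {moss, ash}.
      Root ash: left subtree has 1 node {moss}, right has 0 { }.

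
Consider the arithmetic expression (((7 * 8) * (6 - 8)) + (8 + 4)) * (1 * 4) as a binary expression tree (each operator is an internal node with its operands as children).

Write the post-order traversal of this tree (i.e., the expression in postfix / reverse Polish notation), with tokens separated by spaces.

Post-order on an expression tree gives postfix notation: for each operator, emit left operand, right operand, then the operator.

7 8 * 6 8 - * 8 4 + + 1 4 * *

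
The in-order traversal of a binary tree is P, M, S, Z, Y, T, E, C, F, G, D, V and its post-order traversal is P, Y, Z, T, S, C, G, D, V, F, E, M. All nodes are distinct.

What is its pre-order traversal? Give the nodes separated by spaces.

The last element of post-order is the root; it splits in-order into left and right subtrees.
Root M: left subtree has 1 node {P}, right has 10 {S, Z, Y, T, E, C, F, G, D, V}.
  Root E: left subtree has 4 nodes {S, Z, Y, T}, right has 5 {C, F, G, D, V}.
    Root S: left subtree has 0 nodes { }, right has 3 {Z, Y, T}.
      Root T: left subtree has 2 nodes {Z, Y}, right has 0 { }.
        Root Z: left subtree has 0 nodes { }, right has 1 {Y}.
    Root F: left subtree has 1 node {C}, right has 3 {G, D, V}.
      Root V: left subtree has 2 nodes {G, D}, right has 0 { }.
        Root D: left subtree has 1 node {G}, right has 0 { }.

M P E S T Z Y F C V D G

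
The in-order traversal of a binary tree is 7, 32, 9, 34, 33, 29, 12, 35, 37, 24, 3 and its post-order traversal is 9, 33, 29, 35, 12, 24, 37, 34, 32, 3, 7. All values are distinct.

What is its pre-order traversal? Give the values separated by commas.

The last element of post-order is the root; it splits in-order into left and right subtrees.
Root 7: left subtree has 0 nodes { }, right has 10 {32, 9, 34, 33, 29, 12, 35, 37, 24, 3}.
  Root 3: left subtree has 9 nodes {32, 9, 34, 33, 29, 12, 35, 37, 24}, right has 0 { }.
    Root 32: left subtree has 0 nodes { }, right has 8 {9, 34, 33, 29, 12, 35, 37, 24}.
      Root 34: left subtree has 1 node {9}, right has 6 {33, 29, 12, 35, 37, 24}.
        Root 37: left subtree has 4 nodes {33, 29, 12, 35}, right has 1 {24}.
          Root 12: left subtree has 2 nodes {33, 29}, right has 1 {35}.
            Root 29: left subtree has 1 node {33}, right has 0 { }.

7, 3, 32, 34, 9, 37, 12, 29, 33, 35, 24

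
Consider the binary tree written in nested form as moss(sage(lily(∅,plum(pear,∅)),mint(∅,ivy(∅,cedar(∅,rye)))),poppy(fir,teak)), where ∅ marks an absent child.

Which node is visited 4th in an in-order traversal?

In-order visits the left subtree, then the node, then the right subtree.
At moss: go left to sage.
  At sage: go left to lily.
    At lily: no left child.
    Visit lily.
    At lily: go right to plum.
      At plum: go left to pear.
        pear is a leaf — visit pear.
      Visit plum.
      At plum: no right child.
  Visit sage.
  At sage: go right to mint.
    At mint: no left child.
    Visit mint.
    At mint: go right to ivy.
      At ivy: no left child.
      Visit ivy.
      At ivy: go right to cedar.
        At cedar: no left child.
        Visit cedar.
        At cedar: go right to rye.
          rye is a leaf — visit rye.
Visit moss.
At moss: go right to poppy.
  At poppy: go left to fir.
    fir is a leaf — visit fir.
  Visit poppy.
  At poppy: go right to teak.
    teak is a leaf — visit teak.
Full in-order sequence: lily, pear, plum, sage, mint, ivy, cedar, rye, moss, fir, poppy, teak.

sage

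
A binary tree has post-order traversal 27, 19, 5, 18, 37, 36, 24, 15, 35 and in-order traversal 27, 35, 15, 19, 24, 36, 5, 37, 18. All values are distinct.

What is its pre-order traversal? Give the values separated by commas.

35, 27, 15, 24, 19, 36, 37, 5, 18

The last element of post-order is the root; it splits in-order into left and right subtrees.
Root 35: left subtree has 1 node {27}, right has 7 {15, 19, 24, 36, 5, 37, 18}.
  Root 15: left subtree has 0 nodes { }, right has 6 {19, 24, 36, 5, 37, 18}.
    Root 24: left subtree has 1 node {19}, right has 4 {36, 5, 37, 18}.
      Root 36: left subtree has 0 nodes { }, right has 3 {5, 37, 18}.
        Root 37: left subtree has 1 node {5}, right has 1 {18}.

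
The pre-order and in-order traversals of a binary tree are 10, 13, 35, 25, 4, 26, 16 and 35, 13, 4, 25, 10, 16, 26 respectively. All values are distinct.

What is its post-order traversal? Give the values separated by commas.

The first element of pre-order is the root; it splits in-order into left and right subtrees.
Root 10: left subtree has 4 nodes {35, 13, 4, 25}, right has 2 {16, 26}.
  Root 13: left subtree has 1 node {35}, right has 2 {4, 25}.
    Root 25: left subtree has 1 node {4}, right has 0 { }.
  Root 26: left subtree has 1 node {16}, right has 0 { }.

35, 4, 25, 13, 16, 26, 10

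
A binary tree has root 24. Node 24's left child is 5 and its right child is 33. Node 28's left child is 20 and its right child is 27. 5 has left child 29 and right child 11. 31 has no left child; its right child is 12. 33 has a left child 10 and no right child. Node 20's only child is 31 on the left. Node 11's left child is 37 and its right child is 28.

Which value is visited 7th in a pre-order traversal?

20

Pre-order visits the node, then its left subtree, then its right subtree.
Visit 24.
At 24: go left to 5.
  Visit 5.
  At 5: go left to 29.
    29 is a leaf — visit 29.
  At 5: go right to 11.
    Visit 11.
    At 11: go left to 37.
      37 is a leaf — visit 37.
    At 11: go right to 28.
      Visit 28.
      At 28: go left to 20.
        Visit 20.
        At 20: go left to 31.
          Visit 31.
          At 31: no left child.
          At 31: go right to 12.
            12 is a leaf — visit 12.
        At 20: no right child.
      At 28: go right to 27.
        27 is a leaf — visit 27.
At 24: go right to 33.
  Visit 33.
  At 33: go left to 10.
    10 is a leaf — visit 10.
  At 33: no right child.
Full pre-order sequence: 24, 5, 29, 11, 37, 28, 20, 31, 12, 27, 33, 10.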